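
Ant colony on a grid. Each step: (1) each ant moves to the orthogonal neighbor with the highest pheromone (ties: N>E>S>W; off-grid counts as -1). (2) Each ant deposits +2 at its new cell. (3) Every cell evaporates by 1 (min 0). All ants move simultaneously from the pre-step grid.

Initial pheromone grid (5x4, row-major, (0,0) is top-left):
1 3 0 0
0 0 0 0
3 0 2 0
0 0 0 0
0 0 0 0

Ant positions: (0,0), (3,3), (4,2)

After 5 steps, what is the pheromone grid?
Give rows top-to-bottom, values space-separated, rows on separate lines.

After step 1: ants at (0,1),(2,3),(3,2)
  0 4 0 0
  0 0 0 0
  2 0 1 1
  0 0 1 0
  0 0 0 0
After step 2: ants at (0,2),(2,2),(2,2)
  0 3 1 0
  0 0 0 0
  1 0 4 0
  0 0 0 0
  0 0 0 0
After step 3: ants at (0,1),(1,2),(1,2)
  0 4 0 0
  0 0 3 0
  0 0 3 0
  0 0 0 0
  0 0 0 0
After step 4: ants at (0,2),(2,2),(2,2)
  0 3 1 0
  0 0 2 0
  0 0 6 0
  0 0 0 0
  0 0 0 0
After step 5: ants at (0,1),(1,2),(1,2)
  0 4 0 0
  0 0 5 0
  0 0 5 0
  0 0 0 0
  0 0 0 0

0 4 0 0
0 0 5 0
0 0 5 0
0 0 0 0
0 0 0 0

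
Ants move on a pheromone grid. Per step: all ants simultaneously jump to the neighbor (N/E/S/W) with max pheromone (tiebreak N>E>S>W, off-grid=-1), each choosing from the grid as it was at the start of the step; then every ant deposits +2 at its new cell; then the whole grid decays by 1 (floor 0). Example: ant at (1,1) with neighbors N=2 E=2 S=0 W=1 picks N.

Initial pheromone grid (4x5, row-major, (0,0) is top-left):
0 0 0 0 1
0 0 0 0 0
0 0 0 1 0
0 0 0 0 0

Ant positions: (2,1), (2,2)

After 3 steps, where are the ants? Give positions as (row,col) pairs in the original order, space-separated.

Step 1: ant0:(2,1)->N->(1,1) | ant1:(2,2)->E->(2,3)
  grid max=2 at (2,3)
Step 2: ant0:(1,1)->N->(0,1) | ant1:(2,3)->N->(1,3)
  grid max=1 at (0,1)
Step 3: ant0:(0,1)->E->(0,2) | ant1:(1,3)->S->(2,3)
  grid max=2 at (2,3)

(0,2) (2,3)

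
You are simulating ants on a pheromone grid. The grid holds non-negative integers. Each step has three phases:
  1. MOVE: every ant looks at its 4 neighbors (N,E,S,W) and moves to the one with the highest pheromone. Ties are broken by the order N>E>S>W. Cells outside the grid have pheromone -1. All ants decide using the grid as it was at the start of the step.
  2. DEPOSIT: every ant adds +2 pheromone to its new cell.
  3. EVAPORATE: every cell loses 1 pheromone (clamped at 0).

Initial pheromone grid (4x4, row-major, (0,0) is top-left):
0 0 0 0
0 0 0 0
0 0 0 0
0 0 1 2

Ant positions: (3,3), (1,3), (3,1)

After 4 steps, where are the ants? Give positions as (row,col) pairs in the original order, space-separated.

Step 1: ant0:(3,3)->W->(3,2) | ant1:(1,3)->N->(0,3) | ant2:(3,1)->E->(3,2)
  grid max=4 at (3,2)
Step 2: ant0:(3,2)->E->(3,3) | ant1:(0,3)->S->(1,3) | ant2:(3,2)->E->(3,3)
  grid max=4 at (3,3)
Step 3: ant0:(3,3)->W->(3,2) | ant1:(1,3)->N->(0,3) | ant2:(3,3)->W->(3,2)
  grid max=6 at (3,2)
Step 4: ant0:(3,2)->E->(3,3) | ant1:(0,3)->S->(1,3) | ant2:(3,2)->E->(3,3)
  grid max=6 at (3,3)

(3,3) (1,3) (3,3)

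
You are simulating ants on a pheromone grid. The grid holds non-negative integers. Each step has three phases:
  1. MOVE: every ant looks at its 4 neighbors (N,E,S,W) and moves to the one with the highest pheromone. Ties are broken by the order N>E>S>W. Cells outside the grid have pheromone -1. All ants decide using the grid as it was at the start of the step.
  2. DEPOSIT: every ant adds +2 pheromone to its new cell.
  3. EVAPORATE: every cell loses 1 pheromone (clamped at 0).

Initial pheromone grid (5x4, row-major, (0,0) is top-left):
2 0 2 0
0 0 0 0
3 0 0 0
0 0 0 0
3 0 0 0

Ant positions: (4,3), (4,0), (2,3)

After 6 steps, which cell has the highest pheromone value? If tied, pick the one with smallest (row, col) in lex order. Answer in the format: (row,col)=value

Step 1: ant0:(4,3)->N->(3,3) | ant1:(4,0)->N->(3,0) | ant2:(2,3)->N->(1,3)
  grid max=2 at (2,0)
Step 2: ant0:(3,3)->N->(2,3) | ant1:(3,0)->N->(2,0) | ant2:(1,3)->N->(0,3)
  grid max=3 at (2,0)
Step 3: ant0:(2,3)->N->(1,3) | ant1:(2,0)->N->(1,0) | ant2:(0,3)->S->(1,3)
  grid max=3 at (1,3)
Step 4: ant0:(1,3)->N->(0,3) | ant1:(1,0)->S->(2,0) | ant2:(1,3)->N->(0,3)
  grid max=3 at (0,3)
Step 5: ant0:(0,3)->S->(1,3) | ant1:(2,0)->N->(1,0) | ant2:(0,3)->S->(1,3)
  grid max=5 at (1,3)
Step 6: ant0:(1,3)->N->(0,3) | ant1:(1,0)->S->(2,0) | ant2:(1,3)->N->(0,3)
  grid max=5 at (0,3)
Final grid:
  0 0 0 5
  0 0 0 4
  3 0 0 0
  0 0 0 0
  0 0 0 0
Max pheromone 5 at (0,3)

Answer: (0,3)=5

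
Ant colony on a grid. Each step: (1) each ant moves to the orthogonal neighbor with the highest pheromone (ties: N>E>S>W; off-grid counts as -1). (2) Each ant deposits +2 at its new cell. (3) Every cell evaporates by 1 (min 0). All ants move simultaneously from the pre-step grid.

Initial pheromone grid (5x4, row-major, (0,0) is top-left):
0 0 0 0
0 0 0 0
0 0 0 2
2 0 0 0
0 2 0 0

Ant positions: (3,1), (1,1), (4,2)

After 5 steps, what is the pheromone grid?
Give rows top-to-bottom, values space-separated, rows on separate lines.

After step 1: ants at (4,1),(0,1),(4,1)
  0 1 0 0
  0 0 0 0
  0 0 0 1
  1 0 0 0
  0 5 0 0
After step 2: ants at (3,1),(0,2),(3,1)
  0 0 1 0
  0 0 0 0
  0 0 0 0
  0 3 0 0
  0 4 0 0
After step 3: ants at (4,1),(0,3),(4,1)
  0 0 0 1
  0 0 0 0
  0 0 0 0
  0 2 0 0
  0 7 0 0
After step 4: ants at (3,1),(1,3),(3,1)
  0 0 0 0
  0 0 0 1
  0 0 0 0
  0 5 0 0
  0 6 0 0
After step 5: ants at (4,1),(0,3),(4,1)
  0 0 0 1
  0 0 0 0
  0 0 0 0
  0 4 0 0
  0 9 0 0

0 0 0 1
0 0 0 0
0 0 0 0
0 4 0 0
0 9 0 0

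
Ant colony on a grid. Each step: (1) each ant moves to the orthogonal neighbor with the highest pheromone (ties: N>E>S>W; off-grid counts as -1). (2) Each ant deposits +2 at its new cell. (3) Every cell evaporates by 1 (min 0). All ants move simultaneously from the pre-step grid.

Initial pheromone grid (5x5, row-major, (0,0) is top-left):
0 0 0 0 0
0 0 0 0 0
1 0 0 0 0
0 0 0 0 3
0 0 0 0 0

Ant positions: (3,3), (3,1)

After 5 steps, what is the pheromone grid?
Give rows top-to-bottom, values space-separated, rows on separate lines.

After step 1: ants at (3,4),(2,1)
  0 0 0 0 0
  0 0 0 0 0
  0 1 0 0 0
  0 0 0 0 4
  0 0 0 0 0
After step 2: ants at (2,4),(1,1)
  0 0 0 0 0
  0 1 0 0 0
  0 0 0 0 1
  0 0 0 0 3
  0 0 0 0 0
After step 3: ants at (3,4),(0,1)
  0 1 0 0 0
  0 0 0 0 0
  0 0 0 0 0
  0 0 0 0 4
  0 0 0 0 0
After step 4: ants at (2,4),(0,2)
  0 0 1 0 0
  0 0 0 0 0
  0 0 0 0 1
  0 0 0 0 3
  0 0 0 0 0
After step 5: ants at (3,4),(0,3)
  0 0 0 1 0
  0 0 0 0 0
  0 0 0 0 0
  0 0 0 0 4
  0 0 0 0 0

0 0 0 1 0
0 0 0 0 0
0 0 0 0 0
0 0 0 0 4
0 0 0 0 0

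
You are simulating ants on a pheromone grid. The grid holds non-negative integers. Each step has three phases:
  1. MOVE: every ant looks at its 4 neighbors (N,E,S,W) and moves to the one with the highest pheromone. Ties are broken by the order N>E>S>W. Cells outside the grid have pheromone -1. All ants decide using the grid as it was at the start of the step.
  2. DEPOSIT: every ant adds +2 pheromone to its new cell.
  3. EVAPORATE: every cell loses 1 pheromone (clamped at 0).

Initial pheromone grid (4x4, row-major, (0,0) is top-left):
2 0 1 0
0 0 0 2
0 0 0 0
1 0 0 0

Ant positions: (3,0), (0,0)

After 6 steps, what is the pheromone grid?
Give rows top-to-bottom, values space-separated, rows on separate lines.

After step 1: ants at (2,0),(0,1)
  1 1 0 0
  0 0 0 1
  1 0 0 0
  0 0 0 0
After step 2: ants at (1,0),(0,0)
  2 0 0 0
  1 0 0 0
  0 0 0 0
  0 0 0 0
After step 3: ants at (0,0),(1,0)
  3 0 0 0
  2 0 0 0
  0 0 0 0
  0 0 0 0
After step 4: ants at (1,0),(0,0)
  4 0 0 0
  3 0 0 0
  0 0 0 0
  0 0 0 0
After step 5: ants at (0,0),(1,0)
  5 0 0 0
  4 0 0 0
  0 0 0 0
  0 0 0 0
After step 6: ants at (1,0),(0,0)
  6 0 0 0
  5 0 0 0
  0 0 0 0
  0 0 0 0

6 0 0 0
5 0 0 0
0 0 0 0
0 0 0 0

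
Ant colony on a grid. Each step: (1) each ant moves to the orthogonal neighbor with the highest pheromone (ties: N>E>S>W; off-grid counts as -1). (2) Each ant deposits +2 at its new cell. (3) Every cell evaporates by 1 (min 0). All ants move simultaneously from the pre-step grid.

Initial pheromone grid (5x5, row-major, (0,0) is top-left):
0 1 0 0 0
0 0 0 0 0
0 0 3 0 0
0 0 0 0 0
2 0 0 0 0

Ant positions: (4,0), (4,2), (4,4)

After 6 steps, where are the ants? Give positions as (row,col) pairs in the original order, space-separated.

Step 1: ant0:(4,0)->N->(3,0) | ant1:(4,2)->N->(3,2) | ant2:(4,4)->N->(3,4)
  grid max=2 at (2,2)
Step 2: ant0:(3,0)->S->(4,0) | ant1:(3,2)->N->(2,2) | ant2:(3,4)->N->(2,4)
  grid max=3 at (2,2)
Step 3: ant0:(4,0)->N->(3,0) | ant1:(2,2)->N->(1,2) | ant2:(2,4)->N->(1,4)
  grid max=2 at (2,2)
Step 4: ant0:(3,0)->S->(4,0) | ant1:(1,2)->S->(2,2) | ant2:(1,4)->N->(0,4)
  grid max=3 at (2,2)
Step 5: ant0:(4,0)->N->(3,0) | ant1:(2,2)->N->(1,2) | ant2:(0,4)->S->(1,4)
  grid max=2 at (2,2)
Step 6: ant0:(3,0)->S->(4,0) | ant1:(1,2)->S->(2,2) | ant2:(1,4)->N->(0,4)
  grid max=3 at (2,2)

(4,0) (2,2) (0,4)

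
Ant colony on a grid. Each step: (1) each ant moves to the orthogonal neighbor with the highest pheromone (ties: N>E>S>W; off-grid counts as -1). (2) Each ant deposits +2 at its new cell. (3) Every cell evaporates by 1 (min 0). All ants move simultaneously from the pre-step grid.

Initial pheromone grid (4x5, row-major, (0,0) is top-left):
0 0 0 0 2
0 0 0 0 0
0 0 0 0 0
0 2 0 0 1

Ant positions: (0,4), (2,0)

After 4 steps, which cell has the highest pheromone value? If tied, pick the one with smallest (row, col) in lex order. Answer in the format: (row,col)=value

Step 1: ant0:(0,4)->S->(1,4) | ant1:(2,0)->N->(1,0)
  grid max=1 at (0,4)
Step 2: ant0:(1,4)->N->(0,4) | ant1:(1,0)->N->(0,0)
  grid max=2 at (0,4)
Step 3: ant0:(0,4)->S->(1,4) | ant1:(0,0)->E->(0,1)
  grid max=1 at (0,1)
Step 4: ant0:(1,4)->N->(0,4) | ant1:(0,1)->E->(0,2)
  grid max=2 at (0,4)
Final grid:
  0 0 1 0 2
  0 0 0 0 0
  0 0 0 0 0
  0 0 0 0 0
Max pheromone 2 at (0,4)

Answer: (0,4)=2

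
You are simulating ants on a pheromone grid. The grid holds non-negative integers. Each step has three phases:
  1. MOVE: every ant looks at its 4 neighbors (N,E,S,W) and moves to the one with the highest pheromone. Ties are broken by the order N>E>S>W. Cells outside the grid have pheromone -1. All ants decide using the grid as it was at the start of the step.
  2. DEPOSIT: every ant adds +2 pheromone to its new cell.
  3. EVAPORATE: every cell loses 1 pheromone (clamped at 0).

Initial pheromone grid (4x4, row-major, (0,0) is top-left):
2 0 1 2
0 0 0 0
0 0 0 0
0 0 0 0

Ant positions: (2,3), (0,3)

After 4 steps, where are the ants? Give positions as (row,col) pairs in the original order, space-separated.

Step 1: ant0:(2,3)->N->(1,3) | ant1:(0,3)->W->(0,2)
  grid max=2 at (0,2)
Step 2: ant0:(1,3)->N->(0,3) | ant1:(0,2)->E->(0,3)
  grid max=4 at (0,3)
Step 3: ant0:(0,3)->W->(0,2) | ant1:(0,3)->W->(0,2)
  grid max=4 at (0,2)
Step 4: ant0:(0,2)->E->(0,3) | ant1:(0,2)->E->(0,3)
  grid max=6 at (0,3)

(0,3) (0,3)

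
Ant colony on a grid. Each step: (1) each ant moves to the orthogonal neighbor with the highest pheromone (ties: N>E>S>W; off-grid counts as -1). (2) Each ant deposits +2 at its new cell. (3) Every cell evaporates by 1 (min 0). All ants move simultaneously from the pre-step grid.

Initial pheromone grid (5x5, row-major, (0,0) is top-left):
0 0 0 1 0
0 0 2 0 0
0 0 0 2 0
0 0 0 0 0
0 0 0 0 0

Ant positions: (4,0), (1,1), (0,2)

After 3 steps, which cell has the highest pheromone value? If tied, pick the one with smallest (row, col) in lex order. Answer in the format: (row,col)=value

Answer: (1,2)=7

Derivation:
Step 1: ant0:(4,0)->N->(3,0) | ant1:(1,1)->E->(1,2) | ant2:(0,2)->S->(1,2)
  grid max=5 at (1,2)
Step 2: ant0:(3,0)->N->(2,0) | ant1:(1,2)->N->(0,2) | ant2:(1,2)->N->(0,2)
  grid max=4 at (1,2)
Step 3: ant0:(2,0)->N->(1,0) | ant1:(0,2)->S->(1,2) | ant2:(0,2)->S->(1,2)
  grid max=7 at (1,2)
Final grid:
  0 0 2 0 0
  1 0 7 0 0
  0 0 0 0 0
  0 0 0 0 0
  0 0 0 0 0
Max pheromone 7 at (1,2)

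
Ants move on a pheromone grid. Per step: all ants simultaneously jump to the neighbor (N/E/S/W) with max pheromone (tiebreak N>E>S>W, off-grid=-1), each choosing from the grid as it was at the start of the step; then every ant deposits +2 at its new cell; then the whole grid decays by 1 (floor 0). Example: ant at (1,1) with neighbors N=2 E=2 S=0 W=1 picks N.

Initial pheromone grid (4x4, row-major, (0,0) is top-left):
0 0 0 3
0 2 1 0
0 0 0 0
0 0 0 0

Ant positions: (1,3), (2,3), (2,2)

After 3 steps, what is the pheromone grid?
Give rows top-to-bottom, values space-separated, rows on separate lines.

After step 1: ants at (0,3),(1,3),(1,2)
  0 0 0 4
  0 1 2 1
  0 0 0 0
  0 0 0 0
After step 2: ants at (1,3),(0,3),(1,3)
  0 0 0 5
  0 0 1 4
  0 0 0 0
  0 0 0 0
After step 3: ants at (0,3),(1,3),(0,3)
  0 0 0 8
  0 0 0 5
  0 0 0 0
  0 0 0 0

0 0 0 8
0 0 0 5
0 0 0 0
0 0 0 0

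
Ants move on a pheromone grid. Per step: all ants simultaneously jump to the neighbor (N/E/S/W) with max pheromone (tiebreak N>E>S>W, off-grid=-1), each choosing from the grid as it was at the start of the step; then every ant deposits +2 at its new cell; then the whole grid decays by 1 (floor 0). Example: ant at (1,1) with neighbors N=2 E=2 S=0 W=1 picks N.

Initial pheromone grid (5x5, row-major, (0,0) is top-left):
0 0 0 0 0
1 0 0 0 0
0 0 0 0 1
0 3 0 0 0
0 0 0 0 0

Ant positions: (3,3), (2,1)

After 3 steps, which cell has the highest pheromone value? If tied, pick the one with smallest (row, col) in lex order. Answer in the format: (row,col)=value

Answer: (3,1)=4

Derivation:
Step 1: ant0:(3,3)->N->(2,3) | ant1:(2,1)->S->(3,1)
  grid max=4 at (3,1)
Step 2: ant0:(2,3)->N->(1,3) | ant1:(3,1)->N->(2,1)
  grid max=3 at (3,1)
Step 3: ant0:(1,3)->N->(0,3) | ant1:(2,1)->S->(3,1)
  grid max=4 at (3,1)
Final grid:
  0 0 0 1 0
  0 0 0 0 0
  0 0 0 0 0
  0 4 0 0 0
  0 0 0 0 0
Max pheromone 4 at (3,1)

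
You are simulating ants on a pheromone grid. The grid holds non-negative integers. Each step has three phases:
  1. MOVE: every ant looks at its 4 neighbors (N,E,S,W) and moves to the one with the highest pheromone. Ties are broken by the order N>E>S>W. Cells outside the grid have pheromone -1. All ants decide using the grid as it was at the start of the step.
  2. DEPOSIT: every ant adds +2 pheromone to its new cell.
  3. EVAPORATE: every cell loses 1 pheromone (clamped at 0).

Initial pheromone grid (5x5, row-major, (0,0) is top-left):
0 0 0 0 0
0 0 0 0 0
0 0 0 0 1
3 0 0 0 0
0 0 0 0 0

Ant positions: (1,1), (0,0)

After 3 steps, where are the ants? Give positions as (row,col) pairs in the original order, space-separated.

Step 1: ant0:(1,1)->N->(0,1) | ant1:(0,0)->E->(0,1)
  grid max=3 at (0,1)
Step 2: ant0:(0,1)->E->(0,2) | ant1:(0,1)->E->(0,2)
  grid max=3 at (0,2)
Step 3: ant0:(0,2)->W->(0,1) | ant1:(0,2)->W->(0,1)
  grid max=5 at (0,1)

(0,1) (0,1)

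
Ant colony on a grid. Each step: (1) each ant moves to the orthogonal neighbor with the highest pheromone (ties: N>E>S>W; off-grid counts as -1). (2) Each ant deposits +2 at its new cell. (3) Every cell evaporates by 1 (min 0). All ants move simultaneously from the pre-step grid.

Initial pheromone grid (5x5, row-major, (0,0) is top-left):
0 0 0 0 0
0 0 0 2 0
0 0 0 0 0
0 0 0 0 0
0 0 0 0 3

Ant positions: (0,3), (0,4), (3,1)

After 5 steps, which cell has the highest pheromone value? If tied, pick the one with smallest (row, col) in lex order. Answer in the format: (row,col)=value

Answer: (1,3)=7

Derivation:
Step 1: ant0:(0,3)->S->(1,3) | ant1:(0,4)->S->(1,4) | ant2:(3,1)->N->(2,1)
  grid max=3 at (1,3)
Step 2: ant0:(1,3)->E->(1,4) | ant1:(1,4)->W->(1,3) | ant2:(2,1)->N->(1,1)
  grid max=4 at (1,3)
Step 3: ant0:(1,4)->W->(1,3) | ant1:(1,3)->E->(1,4) | ant2:(1,1)->N->(0,1)
  grid max=5 at (1,3)
Step 4: ant0:(1,3)->E->(1,4) | ant1:(1,4)->W->(1,3) | ant2:(0,1)->E->(0,2)
  grid max=6 at (1,3)
Step 5: ant0:(1,4)->W->(1,3) | ant1:(1,3)->E->(1,4) | ant2:(0,2)->E->(0,3)
  grid max=7 at (1,3)
Final grid:
  0 0 0 1 0
  0 0 0 7 5
  0 0 0 0 0
  0 0 0 0 0
  0 0 0 0 0
Max pheromone 7 at (1,3)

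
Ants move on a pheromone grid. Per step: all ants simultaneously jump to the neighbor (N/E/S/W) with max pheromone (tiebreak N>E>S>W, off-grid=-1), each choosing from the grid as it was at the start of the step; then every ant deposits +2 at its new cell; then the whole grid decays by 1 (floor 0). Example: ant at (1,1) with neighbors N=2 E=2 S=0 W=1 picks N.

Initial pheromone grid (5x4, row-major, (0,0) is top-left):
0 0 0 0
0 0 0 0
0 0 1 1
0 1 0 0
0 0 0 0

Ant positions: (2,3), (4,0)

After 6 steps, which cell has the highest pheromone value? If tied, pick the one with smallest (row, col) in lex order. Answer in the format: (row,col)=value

Step 1: ant0:(2,3)->W->(2,2) | ant1:(4,0)->N->(3,0)
  grid max=2 at (2,2)
Step 2: ant0:(2,2)->N->(1,2) | ant1:(3,0)->N->(2,0)
  grid max=1 at (1,2)
Step 3: ant0:(1,2)->S->(2,2) | ant1:(2,0)->N->(1,0)
  grid max=2 at (2,2)
Step 4: ant0:(2,2)->N->(1,2) | ant1:(1,0)->N->(0,0)
  grid max=1 at (0,0)
Step 5: ant0:(1,2)->S->(2,2) | ant1:(0,0)->E->(0,1)
  grid max=2 at (2,2)
Step 6: ant0:(2,2)->N->(1,2) | ant1:(0,1)->E->(0,2)
  grid max=1 at (0,2)
Final grid:
  0 0 1 0
  0 0 1 0
  0 0 1 0
  0 0 0 0
  0 0 0 0
Max pheromone 1 at (0,2)

Answer: (0,2)=1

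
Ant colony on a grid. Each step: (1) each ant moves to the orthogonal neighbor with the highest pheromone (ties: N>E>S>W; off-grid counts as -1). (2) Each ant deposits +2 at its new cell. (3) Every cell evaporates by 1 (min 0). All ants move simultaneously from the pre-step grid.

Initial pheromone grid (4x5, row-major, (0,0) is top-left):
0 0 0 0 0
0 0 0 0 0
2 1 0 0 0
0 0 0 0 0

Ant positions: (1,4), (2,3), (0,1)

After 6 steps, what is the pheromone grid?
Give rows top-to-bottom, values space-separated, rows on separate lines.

After step 1: ants at (0,4),(1,3),(0,2)
  0 0 1 0 1
  0 0 0 1 0
  1 0 0 0 0
  0 0 0 0 0
After step 2: ants at (1,4),(0,3),(0,3)
  0 0 0 3 0
  0 0 0 0 1
  0 0 0 0 0
  0 0 0 0 0
After step 3: ants at (0,4),(0,4),(0,4)
  0 0 0 2 5
  0 0 0 0 0
  0 0 0 0 0
  0 0 0 0 0
After step 4: ants at (0,3),(0,3),(0,3)
  0 0 0 7 4
  0 0 0 0 0
  0 0 0 0 0
  0 0 0 0 0
After step 5: ants at (0,4),(0,4),(0,4)
  0 0 0 6 9
  0 0 0 0 0
  0 0 0 0 0
  0 0 0 0 0
After step 6: ants at (0,3),(0,3),(0,3)
  0 0 0 11 8
  0 0 0 0 0
  0 0 0 0 0
  0 0 0 0 0

0 0 0 11 8
0 0 0 0 0
0 0 0 0 0
0 0 0 0 0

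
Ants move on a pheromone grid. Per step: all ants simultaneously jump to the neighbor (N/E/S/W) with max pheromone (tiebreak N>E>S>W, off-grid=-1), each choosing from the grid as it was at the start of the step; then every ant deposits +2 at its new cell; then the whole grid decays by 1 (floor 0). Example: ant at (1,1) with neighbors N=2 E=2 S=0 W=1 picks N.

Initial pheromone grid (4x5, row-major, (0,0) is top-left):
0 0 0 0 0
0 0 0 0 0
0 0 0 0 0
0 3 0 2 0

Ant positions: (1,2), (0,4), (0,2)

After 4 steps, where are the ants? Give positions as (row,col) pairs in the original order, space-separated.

Step 1: ant0:(1,2)->N->(0,2) | ant1:(0,4)->S->(1,4) | ant2:(0,2)->E->(0,3)
  grid max=2 at (3,1)
Step 2: ant0:(0,2)->E->(0,3) | ant1:(1,4)->N->(0,4) | ant2:(0,3)->W->(0,2)
  grid max=2 at (0,2)
Step 3: ant0:(0,3)->W->(0,2) | ant1:(0,4)->W->(0,3) | ant2:(0,2)->E->(0,3)
  grid max=5 at (0,3)
Step 4: ant0:(0,2)->E->(0,3) | ant1:(0,3)->W->(0,2) | ant2:(0,3)->W->(0,2)
  grid max=6 at (0,2)

(0,3) (0,2) (0,2)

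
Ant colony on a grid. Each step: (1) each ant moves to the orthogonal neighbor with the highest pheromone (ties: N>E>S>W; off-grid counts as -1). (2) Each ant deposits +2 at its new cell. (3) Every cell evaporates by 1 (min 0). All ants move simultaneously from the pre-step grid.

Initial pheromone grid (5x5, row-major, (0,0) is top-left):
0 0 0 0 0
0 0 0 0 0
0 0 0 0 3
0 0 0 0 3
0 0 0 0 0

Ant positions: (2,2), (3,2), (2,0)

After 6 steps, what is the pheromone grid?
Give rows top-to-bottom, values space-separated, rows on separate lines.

After step 1: ants at (1,2),(2,2),(1,0)
  0 0 0 0 0
  1 0 1 0 0
  0 0 1 0 2
  0 0 0 0 2
  0 0 0 0 0
After step 2: ants at (2,2),(1,2),(0,0)
  1 0 0 0 0
  0 0 2 0 0
  0 0 2 0 1
  0 0 0 0 1
  0 0 0 0 0
After step 3: ants at (1,2),(2,2),(0,1)
  0 1 0 0 0
  0 0 3 0 0
  0 0 3 0 0
  0 0 0 0 0
  0 0 0 0 0
After step 4: ants at (2,2),(1,2),(0,2)
  0 0 1 0 0
  0 0 4 0 0
  0 0 4 0 0
  0 0 0 0 0
  0 0 0 0 0
After step 5: ants at (1,2),(2,2),(1,2)
  0 0 0 0 0
  0 0 7 0 0
  0 0 5 0 0
  0 0 0 0 0
  0 0 0 0 0
After step 6: ants at (2,2),(1,2),(2,2)
  0 0 0 0 0
  0 0 8 0 0
  0 0 8 0 0
  0 0 0 0 0
  0 0 0 0 0

0 0 0 0 0
0 0 8 0 0
0 0 8 0 0
0 0 0 0 0
0 0 0 0 0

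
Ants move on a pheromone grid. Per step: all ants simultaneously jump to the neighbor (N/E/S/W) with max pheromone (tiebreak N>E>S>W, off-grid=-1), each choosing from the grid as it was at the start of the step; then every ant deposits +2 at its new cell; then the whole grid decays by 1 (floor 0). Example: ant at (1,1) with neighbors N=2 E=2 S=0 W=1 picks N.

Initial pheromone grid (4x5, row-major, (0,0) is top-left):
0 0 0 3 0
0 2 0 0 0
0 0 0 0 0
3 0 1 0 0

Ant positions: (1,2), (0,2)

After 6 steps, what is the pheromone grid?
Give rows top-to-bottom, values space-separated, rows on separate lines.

After step 1: ants at (1,1),(0,3)
  0 0 0 4 0
  0 3 0 0 0
  0 0 0 0 0
  2 0 0 0 0
After step 2: ants at (0,1),(0,4)
  0 1 0 3 1
  0 2 0 0 0
  0 0 0 0 0
  1 0 0 0 0
After step 3: ants at (1,1),(0,3)
  0 0 0 4 0
  0 3 0 0 0
  0 0 0 0 0
  0 0 0 0 0
After step 4: ants at (0,1),(0,4)
  0 1 0 3 1
  0 2 0 0 0
  0 0 0 0 0
  0 0 0 0 0
After step 5: ants at (1,1),(0,3)
  0 0 0 4 0
  0 3 0 0 0
  0 0 0 0 0
  0 0 0 0 0
After step 6: ants at (0,1),(0,4)
  0 1 0 3 1
  0 2 0 0 0
  0 0 0 0 0
  0 0 0 0 0

0 1 0 3 1
0 2 0 0 0
0 0 0 0 0
0 0 0 0 0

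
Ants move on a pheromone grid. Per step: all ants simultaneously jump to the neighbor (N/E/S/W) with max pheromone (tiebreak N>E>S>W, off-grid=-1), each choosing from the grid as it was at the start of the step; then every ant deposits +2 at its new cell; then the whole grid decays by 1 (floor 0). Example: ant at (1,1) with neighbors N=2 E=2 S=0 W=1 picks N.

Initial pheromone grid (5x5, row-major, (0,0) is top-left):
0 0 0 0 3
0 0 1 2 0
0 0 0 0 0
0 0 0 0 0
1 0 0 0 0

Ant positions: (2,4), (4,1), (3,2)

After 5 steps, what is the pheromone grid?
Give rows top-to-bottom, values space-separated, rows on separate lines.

After step 1: ants at (1,4),(4,0),(2,2)
  0 0 0 0 2
  0 0 0 1 1
  0 0 1 0 0
  0 0 0 0 0
  2 0 0 0 0
After step 2: ants at (0,4),(3,0),(1,2)
  0 0 0 0 3
  0 0 1 0 0
  0 0 0 0 0
  1 0 0 0 0
  1 0 0 0 0
After step 3: ants at (1,4),(4,0),(0,2)
  0 0 1 0 2
  0 0 0 0 1
  0 0 0 0 0
  0 0 0 0 0
  2 0 0 0 0
After step 4: ants at (0,4),(3,0),(0,3)
  0 0 0 1 3
  0 0 0 0 0
  0 0 0 0 0
  1 0 0 0 0
  1 0 0 0 0
After step 5: ants at (0,3),(4,0),(0,4)
  0 0 0 2 4
  0 0 0 0 0
  0 0 0 0 0
  0 0 0 0 0
  2 0 0 0 0

0 0 0 2 4
0 0 0 0 0
0 0 0 0 0
0 0 0 0 0
2 0 0 0 0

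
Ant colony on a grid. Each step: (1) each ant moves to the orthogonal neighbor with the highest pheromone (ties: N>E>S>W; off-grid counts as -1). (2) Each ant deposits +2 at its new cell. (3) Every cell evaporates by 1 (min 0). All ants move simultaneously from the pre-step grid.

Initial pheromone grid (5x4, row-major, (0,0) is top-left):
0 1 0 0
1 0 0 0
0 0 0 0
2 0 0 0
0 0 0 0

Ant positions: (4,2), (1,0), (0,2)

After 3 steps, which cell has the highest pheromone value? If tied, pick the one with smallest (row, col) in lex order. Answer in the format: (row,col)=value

Step 1: ant0:(4,2)->N->(3,2) | ant1:(1,0)->N->(0,0) | ant2:(0,2)->W->(0,1)
  grid max=2 at (0,1)
Step 2: ant0:(3,2)->N->(2,2) | ant1:(0,0)->E->(0,1) | ant2:(0,1)->W->(0,0)
  grid max=3 at (0,1)
Step 3: ant0:(2,2)->N->(1,2) | ant1:(0,1)->W->(0,0) | ant2:(0,0)->E->(0,1)
  grid max=4 at (0,1)
Final grid:
  3 4 0 0
  0 0 1 0
  0 0 0 0
  0 0 0 0
  0 0 0 0
Max pheromone 4 at (0,1)

Answer: (0,1)=4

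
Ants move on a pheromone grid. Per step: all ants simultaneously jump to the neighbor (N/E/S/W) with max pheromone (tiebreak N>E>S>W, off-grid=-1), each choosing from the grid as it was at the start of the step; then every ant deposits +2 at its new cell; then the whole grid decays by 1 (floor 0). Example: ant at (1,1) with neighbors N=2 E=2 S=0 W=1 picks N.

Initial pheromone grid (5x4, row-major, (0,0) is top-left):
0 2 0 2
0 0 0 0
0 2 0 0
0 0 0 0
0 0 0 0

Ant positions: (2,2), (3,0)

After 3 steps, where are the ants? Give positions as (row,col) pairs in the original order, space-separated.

Step 1: ant0:(2,2)->W->(2,1) | ant1:(3,0)->N->(2,0)
  grid max=3 at (2,1)
Step 2: ant0:(2,1)->W->(2,0) | ant1:(2,0)->E->(2,1)
  grid max=4 at (2,1)
Step 3: ant0:(2,0)->E->(2,1) | ant1:(2,1)->W->(2,0)
  grid max=5 at (2,1)

(2,1) (2,0)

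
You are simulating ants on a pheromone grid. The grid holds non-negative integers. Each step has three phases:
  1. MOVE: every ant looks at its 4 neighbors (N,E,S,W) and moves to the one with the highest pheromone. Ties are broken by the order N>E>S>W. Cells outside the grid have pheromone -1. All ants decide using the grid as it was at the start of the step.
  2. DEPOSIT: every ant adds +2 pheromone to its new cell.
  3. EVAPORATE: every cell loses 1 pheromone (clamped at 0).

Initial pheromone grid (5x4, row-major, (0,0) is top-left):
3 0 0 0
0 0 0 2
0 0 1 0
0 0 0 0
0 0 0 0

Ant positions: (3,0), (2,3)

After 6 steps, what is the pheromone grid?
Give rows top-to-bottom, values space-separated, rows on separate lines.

After step 1: ants at (2,0),(1,3)
  2 0 0 0
  0 0 0 3
  1 0 0 0
  0 0 0 0
  0 0 0 0
After step 2: ants at (1,0),(0,3)
  1 0 0 1
  1 0 0 2
  0 0 0 0
  0 0 0 0
  0 0 0 0
After step 3: ants at (0,0),(1,3)
  2 0 0 0
  0 0 0 3
  0 0 0 0
  0 0 0 0
  0 0 0 0
After step 4: ants at (0,1),(0,3)
  1 1 0 1
  0 0 0 2
  0 0 0 0
  0 0 0 0
  0 0 0 0
After step 5: ants at (0,0),(1,3)
  2 0 0 0
  0 0 0 3
  0 0 0 0
  0 0 0 0
  0 0 0 0
After step 6: ants at (0,1),(0,3)
  1 1 0 1
  0 0 0 2
  0 0 0 0
  0 0 0 0
  0 0 0 0

1 1 0 1
0 0 0 2
0 0 0 0
0 0 0 0
0 0 0 0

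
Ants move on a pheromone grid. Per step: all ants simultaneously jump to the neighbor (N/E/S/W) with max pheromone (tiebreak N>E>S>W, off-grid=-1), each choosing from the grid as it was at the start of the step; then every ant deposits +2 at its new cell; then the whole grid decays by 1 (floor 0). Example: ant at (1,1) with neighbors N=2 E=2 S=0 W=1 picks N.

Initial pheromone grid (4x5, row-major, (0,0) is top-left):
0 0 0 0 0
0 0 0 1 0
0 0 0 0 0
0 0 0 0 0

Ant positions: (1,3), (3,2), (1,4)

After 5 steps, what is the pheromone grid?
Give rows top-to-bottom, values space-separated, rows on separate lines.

After step 1: ants at (0,3),(2,2),(1,3)
  0 0 0 1 0
  0 0 0 2 0
  0 0 1 0 0
  0 0 0 0 0
After step 2: ants at (1,3),(1,2),(0,3)
  0 0 0 2 0
  0 0 1 3 0
  0 0 0 0 0
  0 0 0 0 0
After step 3: ants at (0,3),(1,3),(1,3)
  0 0 0 3 0
  0 0 0 6 0
  0 0 0 0 0
  0 0 0 0 0
After step 4: ants at (1,3),(0,3),(0,3)
  0 0 0 6 0
  0 0 0 7 0
  0 0 0 0 0
  0 0 0 0 0
After step 5: ants at (0,3),(1,3),(1,3)
  0 0 0 7 0
  0 0 0 10 0
  0 0 0 0 0
  0 0 0 0 0

0 0 0 7 0
0 0 0 10 0
0 0 0 0 0
0 0 0 0 0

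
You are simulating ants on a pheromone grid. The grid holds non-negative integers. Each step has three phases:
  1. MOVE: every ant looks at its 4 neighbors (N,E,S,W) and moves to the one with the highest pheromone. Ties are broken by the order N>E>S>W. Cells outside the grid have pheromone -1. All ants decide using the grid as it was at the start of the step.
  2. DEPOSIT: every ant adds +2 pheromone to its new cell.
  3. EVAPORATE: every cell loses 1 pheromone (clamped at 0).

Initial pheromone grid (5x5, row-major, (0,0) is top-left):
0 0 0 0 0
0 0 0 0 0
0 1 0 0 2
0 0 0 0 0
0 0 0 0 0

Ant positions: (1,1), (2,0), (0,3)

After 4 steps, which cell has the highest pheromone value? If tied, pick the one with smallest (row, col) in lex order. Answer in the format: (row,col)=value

Answer: (1,1)=5

Derivation:
Step 1: ant0:(1,1)->S->(2,1) | ant1:(2,0)->E->(2,1) | ant2:(0,3)->E->(0,4)
  grid max=4 at (2,1)
Step 2: ant0:(2,1)->N->(1,1) | ant1:(2,1)->N->(1,1) | ant2:(0,4)->S->(1,4)
  grid max=3 at (1,1)
Step 3: ant0:(1,1)->S->(2,1) | ant1:(1,1)->S->(2,1) | ant2:(1,4)->N->(0,4)
  grid max=6 at (2,1)
Step 4: ant0:(2,1)->N->(1,1) | ant1:(2,1)->N->(1,1) | ant2:(0,4)->S->(1,4)
  grid max=5 at (1,1)
Final grid:
  0 0 0 0 0
  0 5 0 0 1
  0 5 0 0 0
  0 0 0 0 0
  0 0 0 0 0
Max pheromone 5 at (1,1)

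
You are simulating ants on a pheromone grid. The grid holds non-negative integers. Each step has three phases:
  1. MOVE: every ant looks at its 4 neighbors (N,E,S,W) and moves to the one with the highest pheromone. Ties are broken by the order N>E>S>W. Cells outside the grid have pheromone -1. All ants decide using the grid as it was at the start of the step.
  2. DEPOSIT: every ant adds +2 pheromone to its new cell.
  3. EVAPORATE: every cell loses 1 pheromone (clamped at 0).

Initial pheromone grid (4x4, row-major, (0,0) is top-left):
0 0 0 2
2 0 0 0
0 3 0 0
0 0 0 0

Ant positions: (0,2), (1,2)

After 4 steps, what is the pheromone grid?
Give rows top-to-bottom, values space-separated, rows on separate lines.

After step 1: ants at (0,3),(0,2)
  0 0 1 3
  1 0 0 0
  0 2 0 0
  0 0 0 0
After step 2: ants at (0,2),(0,3)
  0 0 2 4
  0 0 0 0
  0 1 0 0
  0 0 0 0
After step 3: ants at (0,3),(0,2)
  0 0 3 5
  0 0 0 0
  0 0 0 0
  0 0 0 0
After step 4: ants at (0,2),(0,3)
  0 0 4 6
  0 0 0 0
  0 0 0 0
  0 0 0 0

0 0 4 6
0 0 0 0
0 0 0 0
0 0 0 0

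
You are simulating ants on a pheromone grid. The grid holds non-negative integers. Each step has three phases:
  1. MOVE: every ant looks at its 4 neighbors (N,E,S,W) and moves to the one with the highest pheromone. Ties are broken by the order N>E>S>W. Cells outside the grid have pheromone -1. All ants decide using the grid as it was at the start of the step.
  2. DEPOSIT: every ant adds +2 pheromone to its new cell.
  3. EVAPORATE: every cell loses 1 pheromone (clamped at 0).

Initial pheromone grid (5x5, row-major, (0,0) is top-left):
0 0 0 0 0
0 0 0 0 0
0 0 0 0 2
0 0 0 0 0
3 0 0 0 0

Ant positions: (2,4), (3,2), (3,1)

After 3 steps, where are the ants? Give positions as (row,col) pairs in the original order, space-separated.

Step 1: ant0:(2,4)->N->(1,4) | ant1:(3,2)->N->(2,2) | ant2:(3,1)->N->(2,1)
  grid max=2 at (4,0)
Step 2: ant0:(1,4)->S->(2,4) | ant1:(2,2)->W->(2,1) | ant2:(2,1)->E->(2,2)
  grid max=2 at (2,1)
Step 3: ant0:(2,4)->N->(1,4) | ant1:(2,1)->E->(2,2) | ant2:(2,2)->W->(2,1)
  grid max=3 at (2,1)

(1,4) (2,2) (2,1)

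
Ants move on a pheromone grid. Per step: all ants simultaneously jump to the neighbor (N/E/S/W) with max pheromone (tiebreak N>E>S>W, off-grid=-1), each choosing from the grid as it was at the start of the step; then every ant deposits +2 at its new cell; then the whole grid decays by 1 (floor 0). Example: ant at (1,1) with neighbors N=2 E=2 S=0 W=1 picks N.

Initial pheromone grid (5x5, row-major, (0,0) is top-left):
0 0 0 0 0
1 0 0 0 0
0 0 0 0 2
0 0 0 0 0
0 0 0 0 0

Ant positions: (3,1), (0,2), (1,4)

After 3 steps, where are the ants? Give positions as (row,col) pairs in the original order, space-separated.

Step 1: ant0:(3,1)->N->(2,1) | ant1:(0,2)->E->(0,3) | ant2:(1,4)->S->(2,4)
  grid max=3 at (2,4)
Step 2: ant0:(2,1)->N->(1,1) | ant1:(0,3)->E->(0,4) | ant2:(2,4)->N->(1,4)
  grid max=2 at (2,4)
Step 3: ant0:(1,1)->N->(0,1) | ant1:(0,4)->S->(1,4) | ant2:(1,4)->S->(2,4)
  grid max=3 at (2,4)

(0,1) (1,4) (2,4)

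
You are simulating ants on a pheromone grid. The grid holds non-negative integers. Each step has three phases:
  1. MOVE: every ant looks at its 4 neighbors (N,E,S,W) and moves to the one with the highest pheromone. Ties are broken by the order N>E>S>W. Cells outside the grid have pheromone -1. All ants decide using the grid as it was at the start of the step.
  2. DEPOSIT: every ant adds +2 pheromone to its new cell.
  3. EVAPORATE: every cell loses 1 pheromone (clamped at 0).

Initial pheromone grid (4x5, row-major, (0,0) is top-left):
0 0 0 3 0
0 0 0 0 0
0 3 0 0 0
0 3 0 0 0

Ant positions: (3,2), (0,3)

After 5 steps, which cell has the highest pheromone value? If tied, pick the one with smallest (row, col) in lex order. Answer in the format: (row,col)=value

Answer: (3,1)=4

Derivation:
Step 1: ant0:(3,2)->W->(3,1) | ant1:(0,3)->E->(0,4)
  grid max=4 at (3,1)
Step 2: ant0:(3,1)->N->(2,1) | ant1:(0,4)->W->(0,3)
  grid max=3 at (0,3)
Step 3: ant0:(2,1)->S->(3,1) | ant1:(0,3)->E->(0,4)
  grid max=4 at (3,1)
Step 4: ant0:(3,1)->N->(2,1) | ant1:(0,4)->W->(0,3)
  grid max=3 at (0,3)
Step 5: ant0:(2,1)->S->(3,1) | ant1:(0,3)->E->(0,4)
  grid max=4 at (3,1)
Final grid:
  0 0 0 2 1
  0 0 0 0 0
  0 2 0 0 0
  0 4 0 0 0
Max pheromone 4 at (3,1)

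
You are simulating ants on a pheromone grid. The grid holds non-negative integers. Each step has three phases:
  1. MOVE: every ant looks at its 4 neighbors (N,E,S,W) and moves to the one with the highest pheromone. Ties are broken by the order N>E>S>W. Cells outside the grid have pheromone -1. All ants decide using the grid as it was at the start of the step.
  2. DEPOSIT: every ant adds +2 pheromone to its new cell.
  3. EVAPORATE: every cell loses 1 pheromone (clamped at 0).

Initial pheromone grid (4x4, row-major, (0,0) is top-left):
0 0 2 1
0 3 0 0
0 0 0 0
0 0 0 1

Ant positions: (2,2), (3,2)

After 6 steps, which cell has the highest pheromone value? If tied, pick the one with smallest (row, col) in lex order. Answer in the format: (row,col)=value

Step 1: ant0:(2,2)->N->(1,2) | ant1:(3,2)->E->(3,3)
  grid max=2 at (1,1)
Step 2: ant0:(1,2)->W->(1,1) | ant1:(3,3)->N->(2,3)
  grid max=3 at (1,1)
Step 3: ant0:(1,1)->N->(0,1) | ant1:(2,3)->S->(3,3)
  grid max=2 at (1,1)
Step 4: ant0:(0,1)->S->(1,1) | ant1:(3,3)->N->(2,3)
  grid max=3 at (1,1)
Step 5: ant0:(1,1)->N->(0,1) | ant1:(2,3)->S->(3,3)
  grid max=2 at (1,1)
Step 6: ant0:(0,1)->S->(1,1) | ant1:(3,3)->N->(2,3)
  grid max=3 at (1,1)
Final grid:
  0 0 0 0
  0 3 0 0
  0 0 0 1
  0 0 0 1
Max pheromone 3 at (1,1)

Answer: (1,1)=3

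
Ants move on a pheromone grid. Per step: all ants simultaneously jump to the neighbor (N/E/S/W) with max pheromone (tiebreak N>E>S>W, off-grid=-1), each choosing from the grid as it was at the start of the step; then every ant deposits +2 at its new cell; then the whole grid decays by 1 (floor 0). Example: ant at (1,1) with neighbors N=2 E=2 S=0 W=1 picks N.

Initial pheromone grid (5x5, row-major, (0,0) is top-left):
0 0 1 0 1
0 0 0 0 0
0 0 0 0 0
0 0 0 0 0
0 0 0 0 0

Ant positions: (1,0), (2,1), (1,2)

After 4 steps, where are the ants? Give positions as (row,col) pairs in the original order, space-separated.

Step 1: ant0:(1,0)->N->(0,0) | ant1:(2,1)->N->(1,1) | ant2:(1,2)->N->(0,2)
  grid max=2 at (0,2)
Step 2: ant0:(0,0)->E->(0,1) | ant1:(1,1)->N->(0,1) | ant2:(0,2)->E->(0,3)
  grid max=3 at (0,1)
Step 3: ant0:(0,1)->E->(0,2) | ant1:(0,1)->E->(0,2) | ant2:(0,3)->W->(0,2)
  grid max=6 at (0,2)
Step 4: ant0:(0,2)->W->(0,1) | ant1:(0,2)->W->(0,1) | ant2:(0,2)->W->(0,1)
  grid max=7 at (0,1)

(0,1) (0,1) (0,1)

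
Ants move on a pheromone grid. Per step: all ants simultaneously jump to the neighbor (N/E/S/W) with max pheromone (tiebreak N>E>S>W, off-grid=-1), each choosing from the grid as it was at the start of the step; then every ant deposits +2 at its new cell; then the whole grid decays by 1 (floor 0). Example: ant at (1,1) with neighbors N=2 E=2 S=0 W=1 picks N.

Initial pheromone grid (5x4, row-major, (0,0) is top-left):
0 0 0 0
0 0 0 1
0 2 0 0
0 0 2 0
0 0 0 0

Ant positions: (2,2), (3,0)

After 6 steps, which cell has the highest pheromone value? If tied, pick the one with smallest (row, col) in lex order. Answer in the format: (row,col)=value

Step 1: ant0:(2,2)->S->(3,2) | ant1:(3,0)->N->(2,0)
  grid max=3 at (3,2)
Step 2: ant0:(3,2)->N->(2,2) | ant1:(2,0)->E->(2,1)
  grid max=2 at (2,1)
Step 3: ant0:(2,2)->S->(3,2) | ant1:(2,1)->E->(2,2)
  grid max=3 at (3,2)
Step 4: ant0:(3,2)->N->(2,2) | ant1:(2,2)->S->(3,2)
  grid max=4 at (3,2)
Step 5: ant0:(2,2)->S->(3,2) | ant1:(3,2)->N->(2,2)
  grid max=5 at (3,2)
Step 6: ant0:(3,2)->N->(2,2) | ant1:(2,2)->S->(3,2)
  grid max=6 at (3,2)
Final grid:
  0 0 0 0
  0 0 0 0
  0 0 5 0
  0 0 6 0
  0 0 0 0
Max pheromone 6 at (3,2)

Answer: (3,2)=6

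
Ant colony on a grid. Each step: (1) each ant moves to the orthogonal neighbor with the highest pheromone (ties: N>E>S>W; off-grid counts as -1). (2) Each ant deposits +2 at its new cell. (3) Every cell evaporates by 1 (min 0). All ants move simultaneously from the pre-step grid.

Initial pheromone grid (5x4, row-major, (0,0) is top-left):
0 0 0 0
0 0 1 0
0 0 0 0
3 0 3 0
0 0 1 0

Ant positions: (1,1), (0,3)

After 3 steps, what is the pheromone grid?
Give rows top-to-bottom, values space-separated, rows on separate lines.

After step 1: ants at (1,2),(1,3)
  0 0 0 0
  0 0 2 1
  0 0 0 0
  2 0 2 0
  0 0 0 0
After step 2: ants at (1,3),(1,2)
  0 0 0 0
  0 0 3 2
  0 0 0 0
  1 0 1 0
  0 0 0 0
After step 3: ants at (1,2),(1,3)
  0 0 0 0
  0 0 4 3
  0 0 0 0
  0 0 0 0
  0 0 0 0

0 0 0 0
0 0 4 3
0 0 0 0
0 0 0 0
0 0 0 0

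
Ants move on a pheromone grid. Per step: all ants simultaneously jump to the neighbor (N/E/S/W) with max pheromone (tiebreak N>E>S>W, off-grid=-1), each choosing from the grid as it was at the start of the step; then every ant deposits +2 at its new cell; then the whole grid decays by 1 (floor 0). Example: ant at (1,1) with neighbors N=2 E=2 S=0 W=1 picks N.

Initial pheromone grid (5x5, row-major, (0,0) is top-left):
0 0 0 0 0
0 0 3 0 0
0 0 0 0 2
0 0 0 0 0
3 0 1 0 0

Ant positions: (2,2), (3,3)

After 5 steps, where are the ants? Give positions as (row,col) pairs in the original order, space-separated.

Step 1: ant0:(2,2)->N->(1,2) | ant1:(3,3)->N->(2,3)
  grid max=4 at (1,2)
Step 2: ant0:(1,2)->N->(0,2) | ant1:(2,3)->E->(2,4)
  grid max=3 at (1,2)
Step 3: ant0:(0,2)->S->(1,2) | ant1:(2,4)->N->(1,4)
  grid max=4 at (1,2)
Step 4: ant0:(1,2)->N->(0,2) | ant1:(1,4)->S->(2,4)
  grid max=3 at (1,2)
Step 5: ant0:(0,2)->S->(1,2) | ant1:(2,4)->N->(1,4)
  grid max=4 at (1,2)

(1,2) (1,4)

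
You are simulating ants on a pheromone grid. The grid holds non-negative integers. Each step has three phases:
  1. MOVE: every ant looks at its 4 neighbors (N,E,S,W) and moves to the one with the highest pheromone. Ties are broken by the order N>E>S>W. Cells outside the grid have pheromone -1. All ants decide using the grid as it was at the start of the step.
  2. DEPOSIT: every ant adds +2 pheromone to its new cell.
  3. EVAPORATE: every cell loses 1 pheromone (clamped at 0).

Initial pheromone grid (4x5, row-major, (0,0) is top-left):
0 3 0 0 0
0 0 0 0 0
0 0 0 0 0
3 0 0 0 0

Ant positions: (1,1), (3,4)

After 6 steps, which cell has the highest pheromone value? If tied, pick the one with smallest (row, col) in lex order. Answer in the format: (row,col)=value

Step 1: ant0:(1,1)->N->(0,1) | ant1:(3,4)->N->(2,4)
  grid max=4 at (0,1)
Step 2: ant0:(0,1)->E->(0,2) | ant1:(2,4)->N->(1,4)
  grid max=3 at (0,1)
Step 3: ant0:(0,2)->W->(0,1) | ant1:(1,4)->N->(0,4)
  grid max=4 at (0,1)
Step 4: ant0:(0,1)->E->(0,2) | ant1:(0,4)->S->(1,4)
  grid max=3 at (0,1)
Step 5: ant0:(0,2)->W->(0,1) | ant1:(1,4)->N->(0,4)
  grid max=4 at (0,1)
Step 6: ant0:(0,1)->E->(0,2) | ant1:(0,4)->S->(1,4)
  grid max=3 at (0,1)
Final grid:
  0 3 1 0 0
  0 0 0 0 1
  0 0 0 0 0
  0 0 0 0 0
Max pheromone 3 at (0,1)

Answer: (0,1)=3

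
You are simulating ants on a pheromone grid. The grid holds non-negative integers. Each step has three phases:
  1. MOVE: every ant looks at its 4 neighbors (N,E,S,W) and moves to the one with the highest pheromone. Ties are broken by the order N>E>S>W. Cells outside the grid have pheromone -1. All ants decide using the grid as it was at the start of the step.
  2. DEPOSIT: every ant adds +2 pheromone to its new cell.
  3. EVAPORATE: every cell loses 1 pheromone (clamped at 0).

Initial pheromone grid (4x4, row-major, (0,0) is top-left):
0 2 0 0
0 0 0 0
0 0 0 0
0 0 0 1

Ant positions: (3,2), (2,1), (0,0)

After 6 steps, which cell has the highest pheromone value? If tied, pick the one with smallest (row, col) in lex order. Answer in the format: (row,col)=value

Step 1: ant0:(3,2)->E->(3,3) | ant1:(2,1)->N->(1,1) | ant2:(0,0)->E->(0,1)
  grid max=3 at (0,1)
Step 2: ant0:(3,3)->N->(2,3) | ant1:(1,1)->N->(0,1) | ant2:(0,1)->S->(1,1)
  grid max=4 at (0,1)
Step 3: ant0:(2,3)->S->(3,3) | ant1:(0,1)->S->(1,1) | ant2:(1,1)->N->(0,1)
  grid max=5 at (0,1)
Step 4: ant0:(3,3)->N->(2,3) | ant1:(1,1)->N->(0,1) | ant2:(0,1)->S->(1,1)
  grid max=6 at (0,1)
Step 5: ant0:(2,3)->S->(3,3) | ant1:(0,1)->S->(1,1) | ant2:(1,1)->N->(0,1)
  grid max=7 at (0,1)
Step 6: ant0:(3,3)->N->(2,3) | ant1:(1,1)->N->(0,1) | ant2:(0,1)->S->(1,1)
  grid max=8 at (0,1)
Final grid:
  0 8 0 0
  0 6 0 0
  0 0 0 1
  0 0 0 1
Max pheromone 8 at (0,1)

Answer: (0,1)=8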